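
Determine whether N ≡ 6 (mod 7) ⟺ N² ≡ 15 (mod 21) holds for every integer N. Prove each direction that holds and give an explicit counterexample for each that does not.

Both directions fail.

(→) This fails: take N = 13. Then 13 ≡ 6 (mod 7), but 13² = 169 ≡ 1 (mod 21), not 15.

(←) This fails: take N = 15. Then 15² = 225 ≡ 15 (mod 21), yet 15 ≡ 1 (mod 7), not 6.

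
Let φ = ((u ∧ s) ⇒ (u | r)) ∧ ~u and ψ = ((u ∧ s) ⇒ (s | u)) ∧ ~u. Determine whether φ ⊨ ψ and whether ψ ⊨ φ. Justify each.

Both directions hold.

Forward direction. Assume the antecedent. If u is true, the antecedent cannot hold. If u is false, ((u ∧ s) ⇒ (s | u)) ∧ ~u reduces to true regardless of the other variables. Either way ((u ∧ s) ⇒ (s | u)) ∧ ~u holds.

Converse. Assume the antecedent. If u is true, the antecedent cannot hold. If u is false, ((u ∧ s) ⇒ (u | r)) ∧ ~u reduces to true regardless of the other variables. Either way ((u ∧ s) ⇒ (u | r)) ∧ ~u holds.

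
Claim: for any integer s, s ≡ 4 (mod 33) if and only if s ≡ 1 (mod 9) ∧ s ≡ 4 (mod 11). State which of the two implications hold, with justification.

[⇐] If s ≡ 1 (mod 9) and s ≡ 4 (mod 11), then by the Chinese remainder theorem s ≡ 37 (mod 99). Since 37 ≡ 4 (mod 33) and 33 ∣ 99, we get s ≡ 4 (mod 33).

[⇒] This fails: s = 4 gives 4 ≡ 4 (mod 33) but 4 ≡ 4 (mod 9), so the conjunction on the right does not hold.

Not equivalent: only (⇐) holds.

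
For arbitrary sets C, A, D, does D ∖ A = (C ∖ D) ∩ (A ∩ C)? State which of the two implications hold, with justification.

(⊆) This inclusion fails. Take C = ∅, A = ∅, D = {1}; then 1 ∈ D ∖ A but 1 ∉ (C ∖ D) ∩ (A ∩ C).

(⊇) This inclusion fails. Take C = {1}, A = {1}, D = ∅; then 1 ∈ (C ∖ D) ∩ (A ∩ C) but 1 ∉ D ∖ A.

Neither inclusion holds.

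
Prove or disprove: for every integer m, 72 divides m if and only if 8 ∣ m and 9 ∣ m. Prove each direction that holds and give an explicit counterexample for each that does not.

Forward direction. If 72 ∣ m, write m = 72q. Since 72 = 9·8, m = 8·(9q), so 8 ∣ m; and since 72 = 8·9, m = 9·(8q), so 9 ∣ m.

Converse. Suppose 8 ∣ m and 9 ∣ m. Any common multiple of 8 and 9 is a multiple of their lcm; here gcd(8, 9) = 1, so lcm(8, 9) = 8·9 = 72, so 72 ∣ m.

Both directions hold; the statement is true.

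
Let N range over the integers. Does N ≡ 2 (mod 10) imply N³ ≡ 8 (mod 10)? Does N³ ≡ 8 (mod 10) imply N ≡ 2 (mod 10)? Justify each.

Equivalent; both directions hold.

(→) Suppose N ≡ 2 (mod 10). Write N = 10j + 2. Then (10j + 2)³ = 1000j³ + 600j² + 120j + 8 = 10(100j³ + 60j² + 12j) + 8, so N³ ≡ 8 (mod 10).

(←) For the converse, argue contrapositively. If N ≢ 2 (mod 10), then N is congruent to one of 0, 1, 3, 4, 5, 6, 7, 8, 9 modulo 10, and these give N³ ≡ 0, 1, 7, 4, 5, 6, 3, 2, 9 respectively — never 8.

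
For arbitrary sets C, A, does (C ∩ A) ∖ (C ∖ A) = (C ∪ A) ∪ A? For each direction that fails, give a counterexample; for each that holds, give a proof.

Only the forward inclusion holds.

(⊆) Let x ∈ (C ∩ A) ∖ (C ∖ A). Then x ∈ C ∩ A, from which x ∈ (C ∪ A) ∪ A.

(⊇) This inclusion fails. Take C = {1}, A = ∅; then 1 ∈ (C ∪ A) ∪ A but 1 ∉ (C ∩ A) ∖ (C ∖ A).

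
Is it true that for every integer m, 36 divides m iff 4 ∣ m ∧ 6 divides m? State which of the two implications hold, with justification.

Only the forward direction holds.

(⇒) If 36 ∣ m, write m = 36q. Since 36 = 9·4, m = 4·(9q), so 4 ∣ m; and since 36 = 6·6, m = 6·(6q), so 6 ∣ m.

(⇐) This fails: take m = 12. Both 4 ∣ 12 and 6 ∣ 12, yet 12 is not a multiple of 36 (since 12 = 0·36 + 12), so 36 ∤ 12.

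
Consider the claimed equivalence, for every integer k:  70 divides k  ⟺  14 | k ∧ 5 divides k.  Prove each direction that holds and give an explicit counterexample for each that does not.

(⟹) If 70 ∣ k, write k = 70q. Since 70 = 5·14, k = 14·(5q), so 14 ∣ k; and since 70 = 14·5, k = 5·(14q), so 5 ∣ k.

(⟸) Suppose 14 ∣ k and 5 ∣ k. Any common multiple of 14 and 5 is a multiple of their lcm; here gcd(14, 5) = 1, so lcm(14, 5) = 14·5 = 70, so 70 ∣ k.

Equivalent; both directions hold.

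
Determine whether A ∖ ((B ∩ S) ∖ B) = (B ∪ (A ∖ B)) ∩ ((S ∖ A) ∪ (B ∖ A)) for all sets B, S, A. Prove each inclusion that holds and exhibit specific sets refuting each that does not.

(⊆) This inclusion fails. Take B = ∅, S = ∅, A = {1}; then 1 ∈ A ∖ ((B ∩ S) ∖ B) but 1 ∉ (B ∪ (A ∖ B)) ∩ ((S ∖ A) ∪ (B ∖ A)).

(⊇) This inclusion fails. Take B = {1}, S = ∅, A = ∅; then 1 ∈ (B ∪ (A ∖ B)) ∩ ((S ∖ A) ∪ (B ∖ A)) but 1 ∉ A ∖ ((B ∩ S) ∖ B).

Both inclusions fail.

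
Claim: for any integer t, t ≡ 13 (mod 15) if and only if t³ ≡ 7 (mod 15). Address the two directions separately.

The biconditional holds.

(⟸) Suppose t³ ≡ 7 (mod 15). The only residue r in {0, …, 14} with r³ ≡ 7 (mod 15) is r = 13, so t ≡ 13 (mod 15).

(⟹) Suppose t ≡ 13 (mod 15). Write t = 15j + 13. Then (15j + 13)³ = 3375j³ + 8775j² + 7605j + 2197 = 15(225j³ + 585j² + 507j + 146) + 7, so t³ ≡ 7 (mod 15).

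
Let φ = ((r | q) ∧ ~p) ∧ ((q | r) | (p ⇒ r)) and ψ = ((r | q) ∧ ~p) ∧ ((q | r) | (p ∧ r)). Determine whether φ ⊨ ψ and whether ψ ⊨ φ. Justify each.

Both directions hold.

Forward direction. Assume the antecedent. If q is true, the antecedent forces (q = T, r = F, p = F) or (q = T, r = T, p = F), and the consequent holds there. If q is false, the antecedent forces (q = F, r = T, p = F), and the consequent holds there. Either way the consequent holds.

Converse. Assume the antecedent. If q is true, the antecedent forces (q = T, r = F, p = F) or (q = T, r = T, p = F), and the consequent holds there. If q is false, the antecedent forces (q = F, r = T, p = F), and the consequent holds there. Either way the consequent holds.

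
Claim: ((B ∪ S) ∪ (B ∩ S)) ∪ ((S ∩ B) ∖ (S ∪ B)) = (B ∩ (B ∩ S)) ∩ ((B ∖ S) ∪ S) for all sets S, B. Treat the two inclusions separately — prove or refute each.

(⟸) Let x ∈ (B ∩ (B ∩ S)) ∩ ((B ∖ S) ∪ S). Then x ∈ S ∩ B, from which x ∈ ((B ∪ S) ∪ (B ∩ S)) ∪ ((S ∩ B) ∖ (S ∪ B)).

(⟹) This inclusion fails. Take S = {1}, B = ∅; then 1 ∈ ((B ∪ S) ∪ (B ∩ S)) ∪ ((S ∩ B) ∖ (S ∪ B)) but 1 ∉ (B ∩ (B ∩ S)) ∩ ((B ∖ S) ∪ S).

The sets are not equal: only the reverse inclusion holds.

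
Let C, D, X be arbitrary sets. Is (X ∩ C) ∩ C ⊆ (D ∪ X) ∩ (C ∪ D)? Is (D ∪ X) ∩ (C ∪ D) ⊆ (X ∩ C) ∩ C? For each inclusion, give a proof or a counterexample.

(⊆) Let x ∈ (X ∩ C) ∩ C. Then either x ∈ C ∩ X and x ∉ D; or x ∈ C ∩ D ∩ X. In each case x ∈ (D ∪ X) ∩ (C ∪ D), so (X ∩ C) ∩ C ⊆ (D ∪ X) ∩ (C ∪ D).

(⊇) This inclusion fails. Take C = ∅, D = {1}, X = ∅; then 1 ∈ (D ∪ X) ∩ (C ∪ D) but 1 ∉ (X ∩ C) ∩ C.

The sets are not equal: only the forward inclusion holds.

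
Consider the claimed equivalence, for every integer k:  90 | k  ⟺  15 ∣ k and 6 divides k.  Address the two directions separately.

Forward direction. If 90 ∣ k, write k = 90q. Since 90 = 6·15, k = 15·(6q), so 15 ∣ k; and since 90 = 15·6, k = 6·(15q), so 6 ∣ k.

Converse. This fails: take k = 30. Both 15 ∣ 30 and 6 ∣ 30, yet 30 is not a multiple of 90 (since 30 = 0·90 + 30), so 90 ∤ 30.

Not equivalent: only (⇒) holds.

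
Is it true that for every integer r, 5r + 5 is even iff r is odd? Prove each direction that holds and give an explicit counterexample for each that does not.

(⇒) Suppose 5r + 5 is even. Since 5 is odd, 5r and r have the same parity, so 5r + 5 ≡ r + 5 (mod 2). As 5 is odd, 5r + 5 is even exactly when r is odd. Thus r is odd.

(⇐) Conversely, suppose r is odd; write r = 2j + 1. Then 5r + 5 = 5·(2j + 1) + 5 = 2·5j + 10, which is even.

The biconditional holds.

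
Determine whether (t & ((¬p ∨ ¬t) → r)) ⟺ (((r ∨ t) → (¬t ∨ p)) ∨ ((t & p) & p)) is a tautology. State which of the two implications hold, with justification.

[⇒] This fails. Under r = T, p = F, t = T, the left side is true but the right side is false.

[⇐] This fails. Under r = F, p = F, t = F, the left side is false but the right side is true.

(⇒) fails and (⇐) fails.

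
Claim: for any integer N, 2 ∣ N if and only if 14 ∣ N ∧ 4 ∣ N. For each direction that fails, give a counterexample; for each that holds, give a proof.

Not equivalent: only (⇐) holds.

Forward direction. This fails: take N = 2. Certainly 2 ∣ 2, but 14 ∤ 2.

Converse. Suppose 14 ∣ N and 4 ∣ N. Any common multiple of 14 and 4 is a multiple of their lcm; here lcm(14, 4) = 14·4/gcd(14, 4) = 56/2 = 28, so 28 ∣ N. Since 2 ∣ 28, it follows that 2 ∣ N.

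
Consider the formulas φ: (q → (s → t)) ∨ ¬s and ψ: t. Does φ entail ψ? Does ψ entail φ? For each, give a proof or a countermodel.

(←) Assume the antecedent. If q is true, the antecedent forces (q = T, t = T, s = F) or (q = T, t = T, s = T), and (q → (s → t)) ∨ ¬s holds there. If q is false, (q → (s → t)) ∨ ¬s reduces to true regardless of the other variables. Either way (q → (s → t)) ∨ ¬s holds.

(→) This fails. Under q = F, t = F, s = F, the left side is true but the right side is false.

Only the converse holds.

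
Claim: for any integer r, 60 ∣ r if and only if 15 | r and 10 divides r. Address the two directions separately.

(⇒) If 60 ∣ r, write r = 60q. Since 60 = 4·15, r = 15·(4q), so 15 ∣ r; and since 60 = 6·10, r = 10·(6q), so 10 ∣ r.

(⇐) This fails: take r = 30. Both 15 ∣ 30 and 10 ∣ 30, yet 30 is not a multiple of 60 (since 30 = 0·60 + 30), so 60 ∤ 30.

Not equivalent: only (⇒) holds.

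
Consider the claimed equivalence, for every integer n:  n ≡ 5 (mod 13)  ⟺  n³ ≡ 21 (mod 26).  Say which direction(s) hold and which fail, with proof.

Neither implication holds.

Forward direction. This fails: take n = 18. Then 18 ≡ 5 (mod 13), but 18³ = 5832 ≡ 8 (mod 26), not 21.

Converse. This fails: take n = 15. Then 15³ = 3375 ≡ 21 (mod 26), yet 15 ≡ 2 (mod 13), not 5.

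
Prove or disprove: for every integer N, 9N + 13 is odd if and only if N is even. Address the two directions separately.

Both implications hold.

(⇒) Suppose 9N + 13 is odd. Since 9 is odd, 9N and N have the same parity, so 9N + 13 ≡ N + 13 (mod 2). As 13 is odd, 9N + 13 is odd exactly when N is even. Thus N is even.

(⇐) Conversely, suppose N is even; write N = 2j. Then 9N + 13 = 9·(2j) + 13 = 2·9j + 13, which is odd.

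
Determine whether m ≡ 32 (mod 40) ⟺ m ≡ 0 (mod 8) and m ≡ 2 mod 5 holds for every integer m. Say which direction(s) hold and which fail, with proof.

(→) Suppose m ≡ 32 (mod 40); write m = 40j + 32. Since 8 ∣ 40, reducing mod 8 gives m ≡ 32 ≡ 0 (mod 8); since 5 ∣ 40, reducing mod 5 gives m ≡ 32 ≡ 2 (mod 5).

(←) Conversely, if m ≡ 0 (mod 8) and m ≡ 2 (mod 5), then by the Chinese remainder theorem m ≡ 32 (mod 40). This is exactly m ≡ 32 (mod 40).

Both implications hold.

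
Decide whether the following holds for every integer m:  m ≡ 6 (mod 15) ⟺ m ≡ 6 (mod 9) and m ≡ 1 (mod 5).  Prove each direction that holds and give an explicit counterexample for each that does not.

(⇒) fails; (⇐) holds.

Forward direction. This fails: m = 36 gives 36 ≡ 6 (mod 15) but 36 ≡ 0 (mod 9), so the conjunction on the right does not hold.

Converse. If m ≡ 6 (mod 9) and m ≡ 1 (mod 5), then by the Chinese remainder theorem m ≡ 6 (mod 45). Since 6 ≡ 6 (mod 15) and 15 ∣ 45, we get m ≡ 6 (mod 15).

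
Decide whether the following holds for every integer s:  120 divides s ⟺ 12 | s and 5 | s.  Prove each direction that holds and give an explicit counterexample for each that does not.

Not equivalent: only (⇒) holds.

(⇐) This fails: take s = 60. Both 12 ∣ 60 and 5 ∣ 60, yet 60 is not a multiple of 120 (since 60 = 0·120 + 60), so 120 ∤ 60.

(⇒) If 120 ∣ s, write s = 120q. Since 120 = 10·12, s = 12·(10q), so 12 ∣ s; and since 120 = 24·5, s = 5·(24q), so 5 ∣ s.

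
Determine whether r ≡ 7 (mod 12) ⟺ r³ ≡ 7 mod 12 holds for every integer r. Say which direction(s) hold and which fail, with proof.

Converse. For the converse, argue contrapositively. If r ≢ 7 (mod 12), then r is congruent to one of 0, 1, 2, 3, 4, 5, 6, 8, 9, 10, 11 modulo 12, and these give r³ ≡ 0, 1, 8, 3, 4, 5, 0, 8, 9, 4, 11 respectively — never 7.

Forward direction. Suppose r ≡ 7 (mod 12). Write r = 12j + 7. Then (12j + 7)³ = 1728j³ + 3024j² + 1764j + 343 = 12(144j³ + 252j² + 147j + 28) + 7, so r³ ≡ 7 (mod 12).

Both directions hold; the statement is true.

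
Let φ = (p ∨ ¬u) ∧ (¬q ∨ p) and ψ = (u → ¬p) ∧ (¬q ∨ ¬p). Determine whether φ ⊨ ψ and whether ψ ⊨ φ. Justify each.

Neither direction holds.

(⟹) This fails. Under u = T, q = F, p = T, the left side is true but the right side is false.

(⟸) This fails. Under u = T, q = F, p = F, the left side is false but the right side is true.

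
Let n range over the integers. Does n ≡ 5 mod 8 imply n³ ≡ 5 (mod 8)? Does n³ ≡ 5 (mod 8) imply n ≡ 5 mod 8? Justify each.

Forward direction. Suppose n ≡ 5 mod 8. Write n = 8j + 5. Then (8j + 5)³ = 512j³ + 960j² + 600j + 125 = 8(64j³ + 120j² + 75j + 15) + 5, so n³ ≡ 5 (mod 8).

Converse. Suppose n³ ≡ 5 (mod 8). The only residue r in {0, …, 7} with r³ ≡ 5 (mod 8) is r = 5, so n ≡ 5 (mod 8).

Both directions hold.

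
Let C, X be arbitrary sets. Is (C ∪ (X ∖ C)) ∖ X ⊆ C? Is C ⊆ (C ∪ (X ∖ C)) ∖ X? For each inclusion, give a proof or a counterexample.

(⊆) Let x ∈ (C ∪ (X ∖ C)) ∖ X. Then x ∈ C and x ∉ X, from which x ∈ C.

(⊇) This inclusion fails. Take C = {1}, X = {1}; then 1 ∈ C but 1 ∉ (C ∪ (X ∖ C)) ∖ X.

Only the forward inclusion holds.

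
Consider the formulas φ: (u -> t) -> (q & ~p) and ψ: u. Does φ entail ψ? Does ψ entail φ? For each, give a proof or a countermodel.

Both directions fail.

(⇒) This fails. Under u = F, q = T, p = F, t = F, the left side is true but the right side is false.

(⇐) This fails. Under u = T, q = F, p = F, t = T, the left side is false but the right side is true.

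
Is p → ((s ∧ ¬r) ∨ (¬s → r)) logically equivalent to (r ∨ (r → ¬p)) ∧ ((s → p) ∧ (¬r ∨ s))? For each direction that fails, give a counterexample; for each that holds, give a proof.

Forward direction. This fails. Under s = T, r = F, p = F, the left side is true but the right side is false.

Converse. This fails. Under s = F, r = F, p = T, the left side is false but the right side is true.

(⇒) fails and (⇐) fails.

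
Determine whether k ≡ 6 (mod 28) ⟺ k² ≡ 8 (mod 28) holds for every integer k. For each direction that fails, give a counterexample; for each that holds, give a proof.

Converse. This fails: take k = 8. Then 8² = 64 ≡ 8 (mod 28), yet 8 ≡ 8 (mod 28), not 6.

Forward direction. Suppose k ≡ 6 (mod 28). Write k = 28j + 6. Then (28j + 6)² = 784j² + 336j + 36 = 28(28j² + 12j + 1) + 8, so k² ≡ 8 (mod 28).

Only the forward implication holds.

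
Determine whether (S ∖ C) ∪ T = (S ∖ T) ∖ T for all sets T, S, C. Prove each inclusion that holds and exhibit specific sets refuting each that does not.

(⊆) fails and (⊇) fails.

(⊆) This inclusion fails. Take T = {1}, S = ∅, C = ∅; then 1 ∈ (S ∖ C) ∪ T but 1 ∉ (S ∖ T) ∖ T.

(⊇) This inclusion fails. Take T = ∅, S = {1}, C = {1}; then 1 ∈ (S ∖ T) ∖ T but 1 ∉ (S ∖ C) ∪ T.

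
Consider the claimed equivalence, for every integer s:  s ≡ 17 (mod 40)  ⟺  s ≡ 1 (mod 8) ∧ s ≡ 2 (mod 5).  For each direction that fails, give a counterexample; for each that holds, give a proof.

Forward direction. Suppose s ≡ 17 (mod 40); write s = 40j + 17. Since 8 ∣ 40, reducing mod 8 gives s ≡ 17 ≡ 1 (mod 8); since 5 ∣ 40, reducing mod 5 gives s ≡ 17 ≡ 2 (mod 5).

Converse. If s ≡ 1 (mod 8) and s ≡ 2 (mod 5), then by the Chinese remainder theorem s ≡ 17 (mod 40). This is exactly s ≡ 17 (mod 40).

Both directions hold; the statement is true.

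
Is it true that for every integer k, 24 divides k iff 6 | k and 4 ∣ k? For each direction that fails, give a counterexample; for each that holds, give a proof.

(⟹) If 24 ∣ k, write k = 24q. Since 24 = 4·6, k = 6·(4q), so 6 ∣ k; and since 24 = 6·4, k = 4·(6q), so 4 ∣ k.

(⟸) This fails: take k = 12. Both 6 ∣ 12 and 4 ∣ 12, yet 12 is not a multiple of 24 (since 12 = 0·24 + 12), so 24 ∤ 12.

The forward direction holds; the converse fails.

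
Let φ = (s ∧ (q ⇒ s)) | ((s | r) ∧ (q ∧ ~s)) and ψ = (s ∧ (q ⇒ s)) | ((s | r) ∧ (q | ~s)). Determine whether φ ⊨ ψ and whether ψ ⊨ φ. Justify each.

Only the forward direction holds.

(⇐) This fails. Under q = F, s = F, r = T, the left side is false but the right side is true.

(⇒) Assume the antecedent. If s is true, the consequent reduces to true regardless of the other variables. If s is false, the antecedent forces (q = T, s = F, r = T), and the consequent holds there. Either way the consequent holds.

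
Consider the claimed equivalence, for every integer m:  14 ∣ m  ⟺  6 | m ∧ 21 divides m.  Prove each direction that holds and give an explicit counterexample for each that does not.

Not equivalent: only (⇐) holds.

(⟹) This fails: take m = 14. Certainly 14 ∣ 14, but 6 ∤ 14.

(⟸) Suppose 6 ∣ m and 21 ∣ m. Any common multiple of 6 and 21 is a multiple of their lcm; here lcm(6, 21) = 6·21/gcd(6, 21) = 126/3 = 42, so 42 ∣ m. Since 14 ∣ 42, it follows that 14 ∣ m.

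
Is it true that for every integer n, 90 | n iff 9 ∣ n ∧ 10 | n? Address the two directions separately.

Forward direction. If 90 ∣ n, write n = 90q. Since 90 = 10·9, n = 9·(10q), so 9 ∣ n; and since 90 = 9·10, n = 10·(9q), so 10 ∣ n.

Converse. Suppose 9 ∣ n and 10 ∣ n. Any common multiple of 9 and 10 is a multiple of their lcm; here gcd(9, 10) = 1, so lcm(9, 10) = 9·10 = 90, so 90 ∣ n.

The biconditional holds.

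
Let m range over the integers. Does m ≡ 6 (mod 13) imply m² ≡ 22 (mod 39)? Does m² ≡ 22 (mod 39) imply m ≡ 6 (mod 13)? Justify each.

Both directions fail.

[⇒] This fails: take m = 6. Then 6 ≡ 6 (mod 13), but 6² = 36 ≡ 36 (mod 39), not 22.

[⇐] This fails: take m = 10. Then 10² = 100 ≡ 22 (mod 39), yet 10 ≡ 10 (mod 13), not 6.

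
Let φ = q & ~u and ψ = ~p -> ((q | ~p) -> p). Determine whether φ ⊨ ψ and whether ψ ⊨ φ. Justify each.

Neither implication holds.

Forward direction. This fails. Under u = F, q = T, p = F, the left side is true but the right side is false.

Converse. This fails. Under u = F, q = F, p = T, the left side is false but the right side is true.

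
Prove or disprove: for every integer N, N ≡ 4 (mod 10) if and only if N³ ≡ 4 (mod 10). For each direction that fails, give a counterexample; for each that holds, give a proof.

(→) Suppose N ≡ 4 (mod 10). Write N = 10j + 4. Then (10j + 4)³ = 1000j³ + 1200j² + 480j + 64 = 10(100j³ + 120j² + 48j + 6) + 4, so N³ ≡ 4 (mod 10).

(←) Conversely, suppose N³ ≡ 4 (mod 10). The only residue r in {0, …, 9} with r³ ≡ 4 (mod 10) is r = 4, so N ≡ 4 (mod 10).

Both directions hold; the statement is true.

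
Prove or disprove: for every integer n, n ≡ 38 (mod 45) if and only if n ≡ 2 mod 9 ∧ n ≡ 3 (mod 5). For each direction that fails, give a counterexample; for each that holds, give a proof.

[⇒] Suppose n ≡ 38 (mod 45); write n = 45j + 38. Since 9 ∣ 45, reducing mod 9 gives n ≡ 38 ≡ 2 (mod 9); since 5 ∣ 45, reducing mod 5 gives n ≡ 38 ≡ 3 (mod 5).

[⇐] Conversely, if n ≡ 2 (mod 9) and n ≡ 3 (mod 5), then by the Chinese remainder theorem n ≡ 38 (mod 45). This is exactly n ≡ 38 (mod 45).

Both directions hold; the statement is true.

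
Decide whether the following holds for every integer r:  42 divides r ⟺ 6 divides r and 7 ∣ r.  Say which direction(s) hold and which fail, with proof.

Both directions hold.

(←) Suppose 6 ∣ r and 7 ∣ r. Any common multiple of 6 and 7 is a multiple of their lcm; here gcd(6, 7) = 1, so lcm(6, 7) = 6·7 = 42, so 42 ∣ r.

(→) If 42 ∣ r, write r = 42q. Since 42 = 7·6, r = 6·(7q), so 6 ∣ r; and since 42 = 6·7, r = 7·(6q), so 7 ∣ r.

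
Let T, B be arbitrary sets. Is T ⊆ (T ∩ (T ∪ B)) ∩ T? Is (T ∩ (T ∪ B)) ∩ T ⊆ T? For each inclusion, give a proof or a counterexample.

Both inclusions hold.

(⟸) Let x ∈ (T ∩ (T ∪ B)) ∩ T. Then either x ∈ T and x ∉ B; or x ∈ T ∩ B. In each case x ∈ T, so (T ∩ (T ∪ B)) ∩ T ⊆ T.

(⟹) Let x ∈ T. Then either x ∈ T and x ∉ B; or x ∈ T ∩ B. In each case x ∈ (T ∩ (T ∪ B)) ∩ T, so T ⊆ (T ∩ (T ∪ B)) ∩ T.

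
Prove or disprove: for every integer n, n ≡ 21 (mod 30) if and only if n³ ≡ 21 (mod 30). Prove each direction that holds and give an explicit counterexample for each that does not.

Both directions hold; the statement is true.

(→) Suppose n ≡ 21 (mod 30). Write n = 30j + 21. Then (30j + 21)³ = 27000j³ + 56700j² + 39690j + 9261 = 30(900j³ + 1890j² + 1323j + 308) + 21, so n³ ≡ 21 (mod 30).

(←) Conversely, suppose n³ ≡ 21 (mod 30). The only residue r in {0, …, 29} with r³ ≡ 21 (mod 30) is r = 21, so n ≡ 21 (mod 30).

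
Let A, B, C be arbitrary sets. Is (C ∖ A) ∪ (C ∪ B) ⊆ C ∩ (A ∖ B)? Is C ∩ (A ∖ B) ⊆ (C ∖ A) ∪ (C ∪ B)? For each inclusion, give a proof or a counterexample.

(⟸) Let x ∈ C ∩ (A ∖ B). Then x ∈ A ∩ C and x ∉ B, from which x ∈ (C ∖ A) ∪ (C ∪ B).

(⟹) This inclusion fails. Take A = ∅, B = {1}, C = ∅; then 1 ∈ (C ∖ A) ∪ (C ∪ B) but 1 ∉ C ∩ (A ∖ B).

The sets are not equal: only the reverse inclusion holds.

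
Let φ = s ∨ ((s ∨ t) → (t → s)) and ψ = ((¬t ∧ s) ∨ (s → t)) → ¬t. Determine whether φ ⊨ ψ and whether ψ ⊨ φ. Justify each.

Only the converse holds.

(←) Assume the antecedent. If s is true, s ∨ ((s ∨ t) → (t → s)) reduces to true regardless of the other variables. If s is false, the antecedent forces (s = F, t = F), and s ∨ ((s ∨ t) → (t → s)) holds there. Either way s ∨ ((s ∨ t) → (t → s)) holds.

(→) This fails. Under s = T, t = T, the left side is true but the right side is false.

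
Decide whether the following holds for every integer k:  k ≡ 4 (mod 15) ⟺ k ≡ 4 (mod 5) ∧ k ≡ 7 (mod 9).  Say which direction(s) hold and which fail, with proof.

(⟹) This fails: k = 19 gives 19 ≡ 4 (mod 15) but 19 ≡ 1 (mod 9), so the conjunction on the right does not hold.

(⟸) Conversely, if k ≡ 4 (mod 5) and k ≡ 7 (mod 9), then by the Chinese remainder theorem k ≡ 34 (mod 45). Since 34 ≡ 4 (mod 15) and 15 ∣ 45, we get k ≡ 4 (mod 15).

The forward direction fails; the converse holds.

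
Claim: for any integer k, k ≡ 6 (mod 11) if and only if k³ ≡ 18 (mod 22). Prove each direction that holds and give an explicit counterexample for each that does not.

The forward direction fails; the converse holds.

(→) This fails: take k = 17. Then 17 ≡ 6 (mod 11), but 17³ = 4913 ≡ 7 (mod 22), not 18.

(←) Conversely, the residues r modulo 22 with r³ ≡ 18 (mod 22) are exactly {6}, and each is ≡ 6 (mod 11).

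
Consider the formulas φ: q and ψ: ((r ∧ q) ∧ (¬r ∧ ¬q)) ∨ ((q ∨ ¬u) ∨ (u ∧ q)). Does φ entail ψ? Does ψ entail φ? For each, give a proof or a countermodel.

Only the forward implication holds.

(⇐) This fails. Under q = F, r = F, u = F, the left side is false but the right side is true.

(⇒) Assume the antecedent. If q is true, the consequent reduces to true regardless of the other variables. If q is false, the antecedent cannot hold. Either way the consequent holds.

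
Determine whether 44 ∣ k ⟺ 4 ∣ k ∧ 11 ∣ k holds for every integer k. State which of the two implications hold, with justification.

Converse. Suppose 4 ∣ k and 11 ∣ k. Any common multiple of 4 and 11 is a multiple of their lcm; here gcd(4, 11) = 1, so lcm(4, 11) = 4·11 = 44, so 44 ∣ k.

Forward direction. If 44 ∣ k, write k = 44q. Since 44 = 11·4, k = 4·(11q), so 4 ∣ k; and since 44 = 4·11, k = 11·(4q), so 11 ∣ k.

Equivalent; both directions hold.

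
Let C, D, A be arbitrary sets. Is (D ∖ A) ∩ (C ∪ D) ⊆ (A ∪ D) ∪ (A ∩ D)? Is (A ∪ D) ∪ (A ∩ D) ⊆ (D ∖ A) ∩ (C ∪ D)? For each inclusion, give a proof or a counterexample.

(⊆) Let x ∈ (D ∖ A) ∩ (C ∪ D). Then either x ∈ D and x ∉ C, A; or x ∈ C ∩ D and x ∉ A. In each case x ∈ (A ∪ D) ∪ (A ∩ D), so (D ∖ A) ∩ (C ∪ D) ⊆ (A ∪ D) ∪ (A ∩ D).

(⊇) This inclusion fails. Take C = ∅, D = ∅, A = {1}; then 1 ∈ (A ∪ D) ∪ (A ∩ D) but 1 ∉ (D ∖ A) ∩ (C ∪ D).

The sets are not equal: only the forward inclusion holds.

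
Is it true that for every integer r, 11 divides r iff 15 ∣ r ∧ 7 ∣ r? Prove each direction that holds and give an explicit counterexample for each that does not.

Both directions fail.

(⟹) This fails: take r = 11. Certainly 11 ∣ 11, but 15 ∤ 11.

(⟸) This fails: take r = 105. Both 15 ∣ 105 and 7 ∣ 105, yet 105 is not a multiple of 11 (since 105 = 9·11 + 6), so 11 ∤ 105.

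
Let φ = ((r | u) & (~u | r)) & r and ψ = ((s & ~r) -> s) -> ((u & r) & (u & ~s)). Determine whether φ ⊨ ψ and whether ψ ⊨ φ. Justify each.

(⟸) Assume the antecedent. If s is true, the antecedent cannot hold. If s is false, the antecedent forces (s = F, r = T, u = T), and ((r | u) & (~u | r)) & r holds there. Either way ((r | u) & (~u | r)) & r holds.

(⟹) This fails. Under s = F, r = T, u = F, the left side is true but the right side is false.

Only the converse holds.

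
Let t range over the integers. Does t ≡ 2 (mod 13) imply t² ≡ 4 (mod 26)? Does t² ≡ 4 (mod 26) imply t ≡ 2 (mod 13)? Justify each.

(⇒) This fails: take t = 15. Then 15 ≡ 2 (mod 13), but 15² = 225 ≡ 17 (mod 26), not 4.

(⇐) This fails: take t = 24. Then 24² = 576 ≡ 4 (mod 26), yet 24 ≡ 11 (mod 13), not 2.

Both directions fail.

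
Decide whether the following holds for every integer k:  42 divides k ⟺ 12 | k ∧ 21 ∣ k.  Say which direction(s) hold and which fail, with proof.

(⇒) This fails: take k = 42. Certainly 42 ∣ 42, but 12 ∤ 42.

(⇐) Suppose 12 ∣ k and 21 ∣ k. Any common multiple of 12 and 21 is a multiple of their lcm; here lcm(12, 21) = 12·21/gcd(12, 21) = 252/3 = 84, so 84 ∣ k. Since 42 ∣ 84, it follows that 42 ∣ k.

(⇒) fails; (⇐) holds.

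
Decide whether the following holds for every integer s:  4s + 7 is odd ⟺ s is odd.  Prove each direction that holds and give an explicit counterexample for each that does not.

Only the reverse direction holds.

(⟹) This fails: take s = 0. Then 4s + 7 = 7, which is odd, yet s = 0 is even, not odd.

(⟸) Suppose s is odd. Since 4 is even, 4s is even for every s, so 4s + 7 has the same parity as 7, which is odd. Hence 4s + 7 is odd.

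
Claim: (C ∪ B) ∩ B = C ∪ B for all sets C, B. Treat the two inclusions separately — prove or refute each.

Only the forward inclusion holds.

(⊆) Let x ∈ (C ∪ B) ∩ B. Then either x ∈ B and x ∉ C; or x ∈ C ∩ B. In each case x ∈ C ∪ B, so (C ∪ B) ∩ B ⊆ C ∪ B.

(⊇) This inclusion fails. Take C = {1}, B = ∅; then 1 ∈ C ∪ B but 1 ∉ (C ∪ B) ∩ B.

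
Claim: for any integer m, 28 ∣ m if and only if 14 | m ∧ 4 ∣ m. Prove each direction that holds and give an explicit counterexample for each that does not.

Both directions hold.

(←) Suppose 14 ∣ m and 4 ∣ m. Any common multiple of 14 and 4 is a multiple of their lcm; here lcm(14, 4) = 14·4/gcd(14, 4) = 56/2 = 28, so 28 ∣ m.

(→) If 28 ∣ m, write m = 28q. Since 28 = 2·14, m = 14·(2q), so 14 ∣ m; and since 28 = 7·4, m = 4·(7q), so 4 ∣ m.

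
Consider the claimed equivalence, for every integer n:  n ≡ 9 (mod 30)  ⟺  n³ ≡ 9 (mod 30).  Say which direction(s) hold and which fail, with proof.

The biconditional holds.

(→) Suppose n ≡ 9 (mod 30). Write n = 30j + 9. Then (30j + 9)³ = 27000j³ + 24300j² + 7290j + 729 = 30(900j³ + 810j² + 243j + 24) + 9, so n³ ≡ 9 (mod 30).

(←) Conversely, suppose n³ ≡ 9 (mod 30). The only residue r in {0, …, 29} with r³ ≡ 9 (mod 30) is r = 9, so n ≡ 9 (mod 30).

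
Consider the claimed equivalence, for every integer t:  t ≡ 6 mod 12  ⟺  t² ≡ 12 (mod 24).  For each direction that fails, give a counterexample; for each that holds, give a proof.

Equivalent; both directions hold.

(⟸) The residues r modulo 24 with r² ≡ 12 (mod 24) are exactly {6, 18}, and each is ≡ 6 (mod 12).

(⟹) Suppose t ≡ 6 (mod 12). Working modulo 24, t ∈ {6, 18}; for each such r, r² ≡ 12 (mod 24).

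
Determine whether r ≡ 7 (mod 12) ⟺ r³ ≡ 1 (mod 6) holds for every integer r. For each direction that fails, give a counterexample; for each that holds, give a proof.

Not equivalent: only (⇒) holds.

(⟹) Suppose r ≡ 7 (mod 12). Then r³ ≡ 7³ = 343 (mod 12), and since 6 ∣ 12, also r³ ≡ 1 (mod 6).

(⟸) This fails: take r = 1. Then 1³ = 1 ≡ 1 (mod 6), yet 1 ≡ 1 (mod 12), not 7.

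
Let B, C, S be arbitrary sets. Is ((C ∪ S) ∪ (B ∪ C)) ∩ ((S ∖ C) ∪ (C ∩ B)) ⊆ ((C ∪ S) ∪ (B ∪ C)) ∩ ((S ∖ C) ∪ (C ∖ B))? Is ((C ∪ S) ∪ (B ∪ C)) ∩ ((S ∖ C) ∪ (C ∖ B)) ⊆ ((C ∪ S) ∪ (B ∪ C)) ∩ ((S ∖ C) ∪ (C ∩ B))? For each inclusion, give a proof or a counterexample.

Both inclusions fail.

(⊆) This inclusion fails. Take B = {1}, C = {1}, S = ∅; then 1 ∈ ((C ∪ S) ∪ (B ∪ C)) ∩ ((S ∖ C) ∪ (C ∩ B)) but 1 ∉ ((C ∪ S) ∪ (B ∪ C)) ∩ ((S ∖ C) ∪ (C ∖ B)).

(⊇) This inclusion fails. Take B = ∅, C = {1}, S = ∅; then 1 ∈ ((C ∪ S) ∪ (B ∪ C)) ∩ ((S ∖ C) ∪ (C ∖ B)) but 1 ∉ ((C ∪ S) ∪ (B ∪ C)) ∩ ((S ∖ C) ∪ (C ∩ B)).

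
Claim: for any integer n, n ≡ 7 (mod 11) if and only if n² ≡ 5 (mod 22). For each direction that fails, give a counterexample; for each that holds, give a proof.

(⇒) This fails: take n = 18. Then 18 ≡ 7 (mod 11), but 18² = 324 ≡ 16 (mod 22), not 5.

(⇐) This fails: take n = 15. Then 15² = 225 ≡ 5 (mod 22), yet 15 ≡ 4 (mod 11), not 7.

(⇒) fails and (⇐) fails.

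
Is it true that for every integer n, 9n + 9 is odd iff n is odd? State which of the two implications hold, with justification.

(→) This fails: n = 0 gives 9n + 9 = 9, which is odd, but 0 is even, not odd.

(←) This also fails: n = 3 is odd, but 9n + 9 = 36 is even, not odd.

Both directions fail.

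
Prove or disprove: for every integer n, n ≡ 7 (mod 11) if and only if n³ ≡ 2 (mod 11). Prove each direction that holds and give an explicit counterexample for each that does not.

Converse. Suppose n³ ≡ 2 (mod 11). The only residue r in {0, …, 10} with r³ ≡ 2 (mod 11) is r = 7, so n ≡ 7 (mod 11).

Forward direction. Suppose n ≡ 7 (mod 11). Write n = 11j + 7. Then (11j + 7)³ = 1331j³ + 2541j² + 1617j + 343 = 11(121j³ + 231j² + 147j + 31) + 2, so n³ ≡ 2 (mod 11).

Both implications hold.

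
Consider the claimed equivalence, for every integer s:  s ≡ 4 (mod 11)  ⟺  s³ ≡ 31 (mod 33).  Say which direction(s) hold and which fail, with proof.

(→) This fails: take s = 15. Then 15 ≡ 4 (mod 11), but 15³ = 3375 ≡ 9 (mod 33), not 31.

(←) Conversely, the residues r modulo 33 with r³ ≡ 31 (mod 33) are exactly {4}, and each is ≡ 4 (mod 11).

Only the converse holds.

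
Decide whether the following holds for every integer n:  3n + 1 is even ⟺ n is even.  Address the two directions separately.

(⇒) This fails: n = 7 gives 3n + 1 = 22, which is even, but 7 is odd, not even.

(⇐) This also fails: n = 6 is even, but 3n + 1 = 19 is odd, not even.

Neither direction holds.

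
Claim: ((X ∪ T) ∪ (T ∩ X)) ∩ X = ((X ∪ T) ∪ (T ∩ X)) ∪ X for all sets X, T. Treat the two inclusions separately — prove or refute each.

The sets are not equal: only the forward inclusion holds.

Reverse inclusion. This inclusion fails. Take X = ∅, T = {1}; then 1 ∈ ((X ∪ T) ∪ (T ∩ X)) ∪ X but 1 ∉ ((X ∪ T) ∪ (T ∩ X)) ∩ X.

Forward inclusion. Let x ∈ ((X ∪ T) ∪ (T ∩ X)) ∩ X. Then either x ∈ X and x ∉ T; or x ∈ X ∩ T. In each case x ∈ ((X ∪ T) ∪ (T ∩ X)) ∪ X, so ((X ∪ T) ∪ (T ∩ X)) ∩ X ⊆ ((X ∪ T) ∪ (T ∩ X)) ∪ X.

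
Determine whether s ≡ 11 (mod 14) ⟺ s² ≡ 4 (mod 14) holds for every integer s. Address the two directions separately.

(⇒) fails and (⇐) fails.

[⇒] This fails: take s = 11. Then 11 ≡ 11 (mod 14), but 11² = 121 ≡ 9 (mod 14), not 4.

[⇐] This fails: take s = 2. Then 2² = 4 ≡ 4 (mod 14), yet 2 ≡ 2 (mod 14), not 11.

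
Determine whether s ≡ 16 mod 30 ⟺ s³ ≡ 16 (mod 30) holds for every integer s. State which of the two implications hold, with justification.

[⇒] Suppose s ≡ 16 mod 30. Write s = 30j + 16. Then (30j + 16)³ = 27000j³ + 43200j² + 23040j + 4096 = 30(900j³ + 1440j² + 768j + 136) + 16, so s³ ≡ 16 (mod 30).

[⇐] Conversely, suppose s³ ≡ 16 (mod 30). The only residue r in {0, …, 29} with r³ ≡ 16 (mod 30) is r = 16, so s ≡ 16 (mod 30).

Both directions hold; the statement is true.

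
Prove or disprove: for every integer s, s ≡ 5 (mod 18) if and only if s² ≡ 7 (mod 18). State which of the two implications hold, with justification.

Only the forward implication holds.

[⇒] Suppose s ≡ 5 (mod 18). Write s = 18j + 5. Then (18j + 5)² = 324j² + 180j + 25 = 18(18j² + 10j + 1) + 7, so s² ≡ 7 (mod 18).

[⇐] This fails: take s = 13. Then 13² = 169 ≡ 7 (mod 18), yet 13 ≡ 13 (mod 18), not 5.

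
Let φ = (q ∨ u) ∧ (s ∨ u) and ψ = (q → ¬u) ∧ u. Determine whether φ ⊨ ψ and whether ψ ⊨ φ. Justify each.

(⇒) fails; (⇐) holds.

(⇒) This fails. Under u = T, s = F, q = T, the left side is true but the right side is false.

(⇐) Assume the antecedent. If u is true, (q ∨ u) ∧ (s ∨ u) reduces to true regardless of the other variables. If u is false, the antecedent cannot hold. Either way (q ∨ u) ∧ (s ∨ u) holds.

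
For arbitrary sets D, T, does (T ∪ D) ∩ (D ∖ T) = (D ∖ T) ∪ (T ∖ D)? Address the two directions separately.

(⟸) This inclusion fails. Take D = ∅, T = {1}; then 1 ∈ (D ∖ T) ∪ (T ∖ D) but 1 ∉ (T ∪ D) ∩ (D ∖ T).

(⟹) Let x ∈ (T ∪ D) ∩ (D ∖ T). Then x ∈ D and x ∉ T, from which x ∈ (D ∖ T) ∪ (T ∖ D).

(⊆) holds; (⊇) fails.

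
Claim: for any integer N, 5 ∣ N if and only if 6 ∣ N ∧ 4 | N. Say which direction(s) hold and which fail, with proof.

Forward direction. This fails: take N = 5. Certainly 5 ∣ 5, but 6 ∤ 5.

Converse. This fails: take N = 12. Both 6 ∣ 12 and 4 ∣ 12, yet 12 is not a multiple of 5 (since 12 = 2·5 + 2), so 5 ∤ 12.

(⇒) fails and (⇐) fails.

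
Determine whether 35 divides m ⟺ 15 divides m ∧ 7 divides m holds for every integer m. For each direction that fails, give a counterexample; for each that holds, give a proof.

Only the reverse direction holds.

Forward direction. This fails: take m = 35. Certainly 35 ∣ 35, but 15 ∤ 35.

Converse. Suppose 15 ∣ m and 7 ∣ m. Any common multiple of 15 and 7 is a multiple of their lcm; here gcd(15, 7) = 1, so lcm(15, 7) = 15·7 = 105, so 105 ∣ m. Since 35 ∣ 105, it follows that 35 ∣ m.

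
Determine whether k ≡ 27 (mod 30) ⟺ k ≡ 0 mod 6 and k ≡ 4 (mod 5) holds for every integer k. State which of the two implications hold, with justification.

(⇒) This fails: k = 27 gives 27 ≡ 27 (mod 30) but 27 ≡ 3 (mod 6), so the conjunction on the right does not hold.

(⇐) This fails: k = 24 satisfies both congruences on the right (24 ≡ 0 mod 6 and 24 ≡ 4 mod 5) yet 24 ≡ 24 (mod 30), not 27.

(⇒) fails and (⇐) fails.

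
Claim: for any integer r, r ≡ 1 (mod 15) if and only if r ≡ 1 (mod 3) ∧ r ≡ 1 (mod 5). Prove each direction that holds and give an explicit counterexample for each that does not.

Both implications hold.

(⇒) Suppose r ≡ 1 (mod 15); write r = 15j + 1. Since 3 ∣ 15, reducing mod 3 gives r ≡ 1 (mod 3); since 5 ∣ 15, reducing mod 5 gives r ≡ 1 (mod 5).

(⇐) Conversely, if r ≡ 1 (mod 3) and r ≡ 1 (mod 5), then by the Chinese remainder theorem r ≡ 1 (mod 15). This is exactly r ≡ 1 (mod 15).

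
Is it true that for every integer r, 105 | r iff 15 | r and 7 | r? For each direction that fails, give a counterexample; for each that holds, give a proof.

Forward direction. If 105 ∣ r, write r = 105q. Since 105 = 7·15, r = 15·(7q), so 15 ∣ r; and since 105 = 15·7, r = 7·(15q), so 7 ∣ r.

Converse. Suppose 15 ∣ r and 7 ∣ r. Any common multiple of 15 and 7 is a multiple of their lcm; here gcd(15, 7) = 1, so lcm(15, 7) = 15·7 = 105, so 105 ∣ r.

The biconditional holds.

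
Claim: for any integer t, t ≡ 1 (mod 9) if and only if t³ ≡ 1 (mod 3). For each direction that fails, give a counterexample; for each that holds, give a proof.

Not equivalent: only (⇒) holds.

[⇒] Suppose t ≡ 1 (mod 9). Then t³ ≡ 1³ = 1 (mod 9), and since 3 ∣ 9, also t³ ≡ 1 (mod 3).

[⇐] This fails: take t = 4. Then 4³ = 64 ≡ 1 (mod 3), yet 4 ≡ 4 (mod 9), not 1.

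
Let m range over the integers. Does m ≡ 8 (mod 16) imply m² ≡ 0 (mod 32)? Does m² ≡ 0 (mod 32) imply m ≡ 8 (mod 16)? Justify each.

Only the forward direction holds.

(⇒) Suppose m ≡ 8 (mod 16). Working modulo 32, m ∈ {8, 24}; for each such r, r² ≡ 0 (mod 32).

(⇐) This fails: take m = 0. Then 0² = 0 ≡ 0 (mod 32), yet 0 ≡ 0 (mod 16), not 8.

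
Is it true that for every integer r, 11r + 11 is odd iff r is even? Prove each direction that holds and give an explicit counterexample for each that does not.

[⇒] Suppose 11r + 11 is odd. Since 11 is odd, 11r and r have the same parity, so 11r + 11 ≡ r + 11 (mod 2). As 11 is odd, 11r + 11 is odd exactly when r is even. Thus r is even.

[⇐] Conversely, suppose r is even; write r = 2j. Then 11r + 11 = 11·(2j) + 11 = 2·11j + 11, which is odd.

Both directions hold; the statement is true.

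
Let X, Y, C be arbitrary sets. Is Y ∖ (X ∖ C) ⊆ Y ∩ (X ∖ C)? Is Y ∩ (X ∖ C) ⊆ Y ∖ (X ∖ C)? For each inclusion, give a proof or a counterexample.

Neither inclusion holds.

(⟹) This inclusion fails. Take X = ∅, Y = {1}, C = ∅; then 1 ∈ Y ∖ (X ∖ C) but 1 ∉ Y ∩ (X ∖ C).

(⟸) This inclusion fails. Take X = {1}, Y = {1}, C = ∅; then 1 ∈ Y ∩ (X ∖ C) but 1 ∉ Y ∖ (X ∖ C).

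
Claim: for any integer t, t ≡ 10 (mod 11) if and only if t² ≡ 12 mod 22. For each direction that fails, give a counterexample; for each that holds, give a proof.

Neither implication holds.

[⇒] This fails: take t = 21. Then 21 ≡ 10 (mod 11), but 21² = 441 ≡ 1 (mod 22), not 12.

[⇐] This fails: take t = 12. Then 12² = 144 ≡ 12 (mod 22), yet 12 ≡ 1 (mod 11), not 10.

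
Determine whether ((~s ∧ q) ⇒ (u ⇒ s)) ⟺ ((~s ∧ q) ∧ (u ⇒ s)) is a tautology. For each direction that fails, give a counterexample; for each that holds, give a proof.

Forward direction. This fails. Under s = F, u = F, q = F, the left side is true but the right side is false.

Converse. Assume the antecedent. If s is true, the antecedent cannot hold. If s is false, the antecedent forces (s = F, u = F, q = T), and (~s ∧ q) ⇒ (u ⇒ s) holds there. Either way (~s ∧ q) ⇒ (u ⇒ s) holds.

The forward direction fails; the converse holds.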